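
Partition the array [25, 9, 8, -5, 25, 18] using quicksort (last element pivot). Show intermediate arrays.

Partition 1: pivot=18 at index 3 -> [9, 8, -5, 18, 25, 25]
Partition 2: pivot=-5 at index 0 -> [-5, 8, 9, 18, 25, 25]
Partition 3: pivot=9 at index 2 -> [-5, 8, 9, 18, 25, 25]
Partition 4: pivot=25 at index 5 -> [-5, 8, 9, 18, 25, 25]


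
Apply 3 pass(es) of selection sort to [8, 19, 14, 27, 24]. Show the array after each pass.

Pass 1: Select minimum 8 at index 0, swap -> [8, 19, 14, 27, 24]
Pass 2: Select minimum 14 at index 2, swap -> [8, 14, 19, 27, 24]
Pass 3: Select minimum 19 at index 2, swap -> [8, 14, 19, 27, 24]


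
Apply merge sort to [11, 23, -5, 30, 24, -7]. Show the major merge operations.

Divide and conquer:
  Merge [23] + [-5] -> [-5, 23]
  Merge [11] + [-5, 23] -> [-5, 11, 23]
  Merge [24] + [-7] -> [-7, 24]
  Merge [30] + [-7, 24] -> [-7, 24, 30]
  Merge [-5, 11, 23] + [-7, 24, 30] -> [-7, -5, 11, 23, 24, 30]


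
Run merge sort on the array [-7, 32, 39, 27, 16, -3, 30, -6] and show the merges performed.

Divide and conquer:
  Merge [-7] + [32] -> [-7, 32]
  Merge [39] + [27] -> [27, 39]
  Merge [-7, 32] + [27, 39] -> [-7, 27, 32, 39]
  Merge [16] + [-3] -> [-3, 16]
  Merge [30] + [-6] -> [-6, 30]
  Merge [-3, 16] + [-6, 30] -> [-6, -3, 16, 30]
  Merge [-7, 27, 32, 39] + [-6, -3, 16, 30] -> [-7, -6, -3, 16, 27, 30, 32, 39]


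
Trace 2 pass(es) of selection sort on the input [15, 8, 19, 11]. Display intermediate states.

Pass 1: Select minimum 8 at index 1, swap -> [8, 15, 19, 11]
Pass 2: Select minimum 11 at index 3, swap -> [8, 11, 19, 15]


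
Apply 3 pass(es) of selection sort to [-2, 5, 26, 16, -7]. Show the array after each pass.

Pass 1: Select minimum -7 at index 4, swap -> [-7, 5, 26, 16, -2]
Pass 2: Select minimum -2 at index 4, swap -> [-7, -2, 26, 16, 5]
Pass 3: Select minimum 5 at index 4, swap -> [-7, -2, 5, 16, 26]


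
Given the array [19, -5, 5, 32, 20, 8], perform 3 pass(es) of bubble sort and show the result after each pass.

After pass 1: [-5, 5, 19, 20, 8, 32] (4 swaps)
After pass 2: [-5, 5, 19, 8, 20, 32] (1 swaps)
After pass 3: [-5, 5, 8, 19, 20, 32] (1 swaps)
Total swaps: 6


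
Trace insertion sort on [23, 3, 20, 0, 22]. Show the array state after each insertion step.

First element 23 is already 'sorted'
Insert 3: shifted 1 elements -> [3, 23, 20, 0, 22]
Insert 20: shifted 1 elements -> [3, 20, 23, 0, 22]
Insert 0: shifted 3 elements -> [0, 3, 20, 23, 22]
Insert 22: shifted 1 elements -> [0, 3, 20, 22, 23]


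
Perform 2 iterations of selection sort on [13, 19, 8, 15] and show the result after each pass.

Pass 1: Select minimum 8 at index 2, swap -> [8, 19, 13, 15]
Pass 2: Select minimum 13 at index 2, swap -> [8, 13, 19, 15]


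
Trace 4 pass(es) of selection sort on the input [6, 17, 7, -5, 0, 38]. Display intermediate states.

Pass 1: Select minimum -5 at index 3, swap -> [-5, 17, 7, 6, 0, 38]
Pass 2: Select minimum 0 at index 4, swap -> [-5, 0, 7, 6, 17, 38]
Pass 3: Select minimum 6 at index 3, swap -> [-5, 0, 6, 7, 17, 38]
Pass 4: Select minimum 7 at index 3, swap -> [-5, 0, 6, 7, 17, 38]


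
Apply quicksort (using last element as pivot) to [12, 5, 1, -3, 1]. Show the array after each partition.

Partition 1: pivot=1 at index 2 -> [1, -3, 1, 5, 12]
Partition 2: pivot=-3 at index 0 -> [-3, 1, 1, 5, 12]
Partition 3: pivot=12 at index 4 -> [-3, 1, 1, 5, 12]


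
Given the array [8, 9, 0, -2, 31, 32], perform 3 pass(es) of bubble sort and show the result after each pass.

After pass 1: [8, 0, -2, 9, 31, 32] (2 swaps)
After pass 2: [0, -2, 8, 9, 31, 32] (2 swaps)
After pass 3: [-2, 0, 8, 9, 31, 32] (1 swaps)
Total swaps: 5


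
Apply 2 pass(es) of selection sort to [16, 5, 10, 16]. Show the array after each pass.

Pass 1: Select minimum 5 at index 1, swap -> [5, 16, 10, 16]
Pass 2: Select minimum 10 at index 2, swap -> [5, 10, 16, 16]


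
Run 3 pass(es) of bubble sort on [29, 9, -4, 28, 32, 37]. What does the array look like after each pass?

After pass 1: [9, -4, 28, 29, 32, 37] (3 swaps)
After pass 2: [-4, 9, 28, 29, 32, 37] (1 swaps)
After pass 3: [-4, 9, 28, 29, 32, 37] (0 swaps)
Total swaps: 4


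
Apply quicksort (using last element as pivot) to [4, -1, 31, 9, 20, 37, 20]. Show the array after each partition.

Partition 1: pivot=20 at index 4 -> [4, -1, 9, 20, 20, 37, 31]
Partition 2: pivot=20 at index 3 -> [4, -1, 9, 20, 20, 37, 31]
Partition 3: pivot=9 at index 2 -> [4, -1, 9, 20, 20, 37, 31]
Partition 4: pivot=-1 at index 0 -> [-1, 4, 9, 20, 20, 37, 31]
Partition 5: pivot=31 at index 5 -> [-1, 4, 9, 20, 20, 31, 37]


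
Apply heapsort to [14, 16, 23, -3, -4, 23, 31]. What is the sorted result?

Build heap: [31, 16, 23, -3, -4, 14, 23]
Extract 31: [23, 16, 23, -3, -4, 14, 31]
Extract 23: [23, 16, 14, -3, -4, 23, 31]
Extract 23: [16, -3, 14, -4, 23, 23, 31]
Extract 16: [14, -3, -4, 16, 23, 23, 31]
Extract 14: [-3, -4, 14, 16, 23, 23, 31]
Extract -3: [-4, -3, 14, 16, 23, 23, 31]


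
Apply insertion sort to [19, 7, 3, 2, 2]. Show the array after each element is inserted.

First element 19 is already 'sorted'
Insert 7: shifted 1 elements -> [7, 19, 3, 2, 2]
Insert 3: shifted 2 elements -> [3, 7, 19, 2, 2]
Insert 2: shifted 3 elements -> [2, 3, 7, 19, 2]
Insert 2: shifted 3 elements -> [2, 2, 3, 7, 19]


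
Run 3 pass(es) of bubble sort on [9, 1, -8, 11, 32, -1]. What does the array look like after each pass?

After pass 1: [1, -8, 9, 11, -1, 32] (3 swaps)
After pass 2: [-8, 1, 9, -1, 11, 32] (2 swaps)
After pass 3: [-8, 1, -1, 9, 11, 32] (1 swaps)
Total swaps: 6


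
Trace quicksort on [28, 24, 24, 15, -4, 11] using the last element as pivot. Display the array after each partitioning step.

Partition 1: pivot=11 at index 1 -> [-4, 11, 24, 15, 28, 24]
Partition 2: pivot=24 at index 4 -> [-4, 11, 24, 15, 24, 28]
Partition 3: pivot=15 at index 2 -> [-4, 11, 15, 24, 24, 28]


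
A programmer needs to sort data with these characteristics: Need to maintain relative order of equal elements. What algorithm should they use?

Best choice: Merge sort or Insertion sort
Reason: Both are stable; quicksort and heapsort are not stable


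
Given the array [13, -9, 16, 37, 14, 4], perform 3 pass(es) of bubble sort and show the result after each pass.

After pass 1: [-9, 13, 16, 14, 4, 37] (3 swaps)
After pass 2: [-9, 13, 14, 4, 16, 37] (2 swaps)
After pass 3: [-9, 13, 4, 14, 16, 37] (1 swaps)
Total swaps: 6


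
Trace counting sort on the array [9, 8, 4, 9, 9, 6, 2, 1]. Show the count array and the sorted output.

Count array: [0, 1, 1, 0, 1, 0, 1, 0, 1, 3]
(count[i] = number of elements equal to i)
Cumulative count: [0, 1, 2, 2, 3, 3, 4, 4, 5, 8]
Sorted: [1, 2, 4, 6, 8, 9, 9, 9]


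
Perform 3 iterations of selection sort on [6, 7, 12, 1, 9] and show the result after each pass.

Pass 1: Select minimum 1 at index 3, swap -> [1, 7, 12, 6, 9]
Pass 2: Select minimum 6 at index 3, swap -> [1, 6, 12, 7, 9]
Pass 3: Select minimum 7 at index 3, swap -> [1, 6, 7, 12, 9]


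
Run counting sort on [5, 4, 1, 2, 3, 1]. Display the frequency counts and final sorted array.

Count array: [0, 2, 1, 1, 1, 1]
(count[i] = number of elements equal to i)
Cumulative count: [0, 2, 3, 4, 5, 6]
Sorted: [1, 1, 2, 3, 4, 5]


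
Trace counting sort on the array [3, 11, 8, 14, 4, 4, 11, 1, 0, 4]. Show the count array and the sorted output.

Count array: [1, 1, 0, 1, 3, 0, 0, 0, 1, 0, 0, 2, 0, 0, 1]
(count[i] = number of elements equal to i)
Cumulative count: [1, 2, 2, 3, 6, 6, 6, 6, 7, 7, 7, 9, 9, 9, 10]
Sorted: [0, 1, 3, 4, 4, 4, 8, 11, 11, 14]


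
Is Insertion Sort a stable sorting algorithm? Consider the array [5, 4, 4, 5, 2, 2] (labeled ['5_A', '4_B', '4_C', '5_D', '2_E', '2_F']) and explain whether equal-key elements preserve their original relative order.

Trace Insertion Sort on the labeled array (the key is the number; the letter only tracks identity):
  Insert 4_B at index 0: [4_B, 5_A, 4_C, 5_D, 2_E, 2_F]
  Insert 4_C at index 1: [4_B, 4_C, 5_A, 5_D, 2_E, 2_F]
  Insert 5_D at index 3: [4_B, 4_C, 5_A, 5_D, 2_E, 2_F]
  Insert 2_E at index 0: [2_E, 4_B, 4_C, 5_A, 5_D, 2_F]
  Insert 2_F at index 1: [2_E, 2_F, 4_B, 4_C, 5_A, 5_D]
Final order: [2_E, 2_F, 4_B, 4_C, 5_A, 5_D]
Equal keys:
  value 2: originally 2_E, 2_F; after sorting 2_E, 2_F -> order preserved
  value 4: originally 4_B, 4_C; after sorting 4_B, 4_C -> order preserved
  value 5: originally 5_A, 5_D; after sorting 5_A, 5_D -> order preserved
All equal keys kept their original relative order. Insertion Sort is stable: elements are shifted only while they are strictly greater than the key, so a key is inserted after any equal elements already placed.
Answer: Stable


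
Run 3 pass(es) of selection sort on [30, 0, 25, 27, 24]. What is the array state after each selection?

Pass 1: Select minimum 0 at index 1, swap -> [0, 30, 25, 27, 24]
Pass 2: Select minimum 24 at index 4, swap -> [0, 24, 25, 27, 30]
Pass 3: Select minimum 25 at index 2, swap -> [0, 24, 25, 27, 30]


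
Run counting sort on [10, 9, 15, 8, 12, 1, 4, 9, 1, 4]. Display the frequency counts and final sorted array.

Count array: [0, 2, 0, 0, 2, 0, 0, 0, 1, 2, 1, 0, 1, 0, 0, 1]
(count[i] = number of elements equal to i)
Cumulative count: [0, 2, 2, 2, 4, 4, 4, 4, 5, 7, 8, 8, 9, 9, 9, 10]
Sorted: [1, 1, 4, 4, 8, 9, 9, 10, 12, 15]


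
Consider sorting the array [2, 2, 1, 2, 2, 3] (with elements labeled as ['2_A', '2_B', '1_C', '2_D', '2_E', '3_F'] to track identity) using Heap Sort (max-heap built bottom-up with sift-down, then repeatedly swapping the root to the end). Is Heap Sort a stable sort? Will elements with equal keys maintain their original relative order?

Trace Heap Sort on the labeled array (the key is the number; the letter only tracks identity):
  Build max-heap: [3_F, 2_B, 2_A, 2_D, 2_E, 1_C]
  Swap root 3_F to index 5, re-heapify first 5 -> [2_B, 2_D, 2_A, 1_C, 2_E, 3_F]
  Swap root 2_B to index 4, re-heapify first 4 -> [2_E, 2_D, 2_A, 1_C, 2_B, 3_F]
  Swap root 2_E to index 3, re-heapify first 3 -> [2_D, 1_C, 2_A, 2_E, 2_B, 3_F]
  Swap root 2_D to index 2, re-heapify first 2 -> [2_A, 1_C, 2_D, 2_E, 2_B, 3_F]
  Swap root 2_A to index 1, re-heapify first 1 -> [1_C, 2_A, 2_D, 2_E, 2_B, 3_F]
Final order: [1_C, 2_A, 2_D, 2_E, 2_B, 3_F]
Equal keys:
  value 2: originally 2_A, 2_B, 2_D, 2_E; after sorting 2_A, 2_D, 2_E, 2_B -> order changed
Equal keys were reordered, so Heap Sort is not stable: heap construction and root-to-end swaps move elements without regard to the original order of equal keys. (One such input is enough; an unstable sort may happen to preserve order on other inputs, but it gives no guarantee.)
Answer: Not stable


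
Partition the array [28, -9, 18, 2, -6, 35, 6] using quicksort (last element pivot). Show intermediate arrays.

Partition 1: pivot=6 at index 3 -> [-9, 2, -6, 6, 18, 35, 28]
Partition 2: pivot=-6 at index 1 -> [-9, -6, 2, 6, 18, 35, 28]
Partition 3: pivot=28 at index 5 -> [-9, -6, 2, 6, 18, 28, 35]


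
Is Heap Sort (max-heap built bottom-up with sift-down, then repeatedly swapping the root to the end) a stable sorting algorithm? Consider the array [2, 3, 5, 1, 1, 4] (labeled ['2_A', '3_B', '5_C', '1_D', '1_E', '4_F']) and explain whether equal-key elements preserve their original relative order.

Trace Heap Sort on the labeled array (the key is the number; the letter only tracks identity):
  Build max-heap: [5_C, 3_B, 4_F, 1_D, 1_E, 2_A]
  Swap root 5_C to index 5, re-heapify first 5 -> [4_F, 3_B, 2_A, 1_D, 1_E, 5_C]
  Swap root 4_F to index 4, re-heapify first 4 -> [3_B, 1_E, 2_A, 1_D, 4_F, 5_C]
  Swap root 3_B to index 3, re-heapify first 3 -> [2_A, 1_E, 1_D, 3_B, 4_F, 5_C]
  Swap root 2_A to index 2, re-heapify first 2 -> [1_D, 1_E, 2_A, 3_B, 4_F, 5_C]
  Swap root 1_D to index 1, re-heapify first 1 -> [1_E, 1_D, 2_A, 3_B, 4_F, 5_C]
Final order: [1_E, 1_D, 2_A, 3_B, 4_F, 5_C]
Equal keys:
  value 1: originally 1_D, 1_E; after sorting 1_E, 1_D -> order changed
Equal keys were reordered, so Heap Sort is not stable: heap construction and root-to-end swaps move elements without regard to the original order of equal keys. (One such input is enough; an unstable sort may happen to preserve order on other inputs, but it gives no guarantee.)
Answer: Not stable


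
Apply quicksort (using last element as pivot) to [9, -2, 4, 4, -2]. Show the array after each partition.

Partition 1: pivot=-2 at index 1 -> [-2, -2, 4, 4, 9]
Partition 2: pivot=9 at index 4 -> [-2, -2, 4, 4, 9]
Partition 3: pivot=4 at index 3 -> [-2, -2, 4, 4, 9]


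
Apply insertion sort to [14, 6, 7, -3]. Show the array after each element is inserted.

First element 14 is already 'sorted'
Insert 6: shifted 1 elements -> [6, 14, 7, -3]
Insert 7: shifted 1 elements -> [6, 7, 14, -3]
Insert -3: shifted 3 elements -> [-3, 6, 7, 14]


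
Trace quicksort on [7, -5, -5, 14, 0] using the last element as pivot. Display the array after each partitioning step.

Partition 1: pivot=0 at index 2 -> [-5, -5, 0, 14, 7]
Partition 2: pivot=-5 at index 1 -> [-5, -5, 0, 14, 7]
Partition 3: pivot=7 at index 3 -> [-5, -5, 0, 7, 14]


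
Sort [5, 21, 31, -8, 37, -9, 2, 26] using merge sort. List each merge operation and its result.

Divide and conquer:
  Merge [5] + [21] -> [5, 21]
  Merge [31] + [-8] -> [-8, 31]
  Merge [5, 21] + [-8, 31] -> [-8, 5, 21, 31]
  Merge [37] + [-9] -> [-9, 37]
  Merge [2] + [26] -> [2, 26]
  Merge [-9, 37] + [2, 26] -> [-9, 2, 26, 37]
  Merge [-8, 5, 21, 31] + [-9, 2, 26, 37] -> [-9, -8, 2, 5, 21, 26, 31, 37]


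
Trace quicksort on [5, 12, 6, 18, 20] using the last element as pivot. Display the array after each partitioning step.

Partition 1: pivot=20 at index 4 -> [5, 12, 6, 18, 20]
Partition 2: pivot=18 at index 3 -> [5, 12, 6, 18, 20]
Partition 3: pivot=6 at index 1 -> [5, 6, 12, 18, 20]


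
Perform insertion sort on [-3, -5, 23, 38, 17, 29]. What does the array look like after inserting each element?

First element -3 is already 'sorted'
Insert -5: shifted 1 elements -> [-5, -3, 23, 38, 17, 29]
Insert 23: shifted 0 elements -> [-5, -3, 23, 38, 17, 29]
Insert 38: shifted 0 elements -> [-5, -3, 23, 38, 17, 29]
Insert 17: shifted 2 elements -> [-5, -3, 17, 23, 38, 29]
Insert 29: shifted 1 elements -> [-5, -3, 17, 23, 29, 38]


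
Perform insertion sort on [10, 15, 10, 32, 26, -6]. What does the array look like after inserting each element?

First element 10 is already 'sorted'
Insert 15: shifted 0 elements -> [10, 15, 10, 32, 26, -6]
Insert 10: shifted 1 elements -> [10, 10, 15, 32, 26, -6]
Insert 32: shifted 0 elements -> [10, 10, 15, 32, 26, -6]
Insert 26: shifted 1 elements -> [10, 10, 15, 26, 32, -6]
Insert -6: shifted 5 elements -> [-6, 10, 10, 15, 26, 32]


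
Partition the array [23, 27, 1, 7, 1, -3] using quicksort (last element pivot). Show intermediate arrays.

Partition 1: pivot=-3 at index 0 -> [-3, 27, 1, 7, 1, 23]
Partition 2: pivot=23 at index 4 -> [-3, 1, 7, 1, 23, 27]
Partition 3: pivot=1 at index 2 -> [-3, 1, 1, 7, 23, 27]


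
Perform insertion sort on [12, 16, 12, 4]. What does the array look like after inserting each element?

First element 12 is already 'sorted'
Insert 16: shifted 0 elements -> [12, 16, 12, 4]
Insert 12: shifted 1 elements -> [12, 12, 16, 4]
Insert 4: shifted 3 elements -> [4, 12, 12, 16]


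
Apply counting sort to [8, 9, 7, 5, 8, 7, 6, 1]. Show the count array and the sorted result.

Count array: [0, 1, 0, 0, 0, 1, 1, 2, 2, 1]
(count[i] = number of elements equal to i)
Cumulative count: [0, 1, 1, 1, 1, 2, 3, 5, 7, 8]
Sorted: [1, 5, 6, 7, 7, 8, 8, 9]


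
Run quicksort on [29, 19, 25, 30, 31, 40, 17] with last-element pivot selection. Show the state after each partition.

Partition 1: pivot=17 at index 0 -> [17, 19, 25, 30, 31, 40, 29]
Partition 2: pivot=29 at index 3 -> [17, 19, 25, 29, 31, 40, 30]
Partition 3: pivot=25 at index 2 -> [17, 19, 25, 29, 31, 40, 30]
Partition 4: pivot=30 at index 4 -> [17, 19, 25, 29, 30, 40, 31]
Partition 5: pivot=31 at index 5 -> [17, 19, 25, 29, 30, 31, 40]


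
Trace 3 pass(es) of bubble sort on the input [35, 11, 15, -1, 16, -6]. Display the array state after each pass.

After pass 1: [11, 15, -1, 16, -6, 35] (5 swaps)
After pass 2: [11, -1, 15, -6, 16, 35] (2 swaps)
After pass 3: [-1, 11, -6, 15, 16, 35] (2 swaps)
Total swaps: 9


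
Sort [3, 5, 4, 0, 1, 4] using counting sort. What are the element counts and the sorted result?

Count array: [1, 1, 0, 1, 2, 1]
(count[i] = number of elements equal to i)
Cumulative count: [1, 2, 2, 3, 5, 6]
Sorted: [0, 1, 3, 4, 4, 5]


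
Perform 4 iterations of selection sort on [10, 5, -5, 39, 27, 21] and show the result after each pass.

Pass 1: Select minimum -5 at index 2, swap -> [-5, 5, 10, 39, 27, 21]
Pass 2: Select minimum 5 at index 1, swap -> [-5, 5, 10, 39, 27, 21]
Pass 3: Select minimum 10 at index 2, swap -> [-5, 5, 10, 39, 27, 21]
Pass 4: Select minimum 21 at index 5, swap -> [-5, 5, 10, 21, 27, 39]


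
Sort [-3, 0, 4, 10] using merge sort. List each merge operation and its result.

Divide and conquer:
  Merge [-3] + [0] -> [-3, 0]
  Merge [4] + [10] -> [4, 10]
  Merge [-3, 0] + [4, 10] -> [-3, 0, 4, 10]


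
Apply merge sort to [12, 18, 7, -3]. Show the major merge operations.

Divide and conquer:
  Merge [12] + [18] -> [12, 18]
  Merge [7] + [-3] -> [-3, 7]
  Merge [12, 18] + [-3, 7] -> [-3, 7, 12, 18]


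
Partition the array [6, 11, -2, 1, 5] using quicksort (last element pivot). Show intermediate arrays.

Partition 1: pivot=5 at index 2 -> [-2, 1, 5, 11, 6]
Partition 2: pivot=1 at index 1 -> [-2, 1, 5, 11, 6]
Partition 3: pivot=6 at index 3 -> [-2, 1, 5, 6, 11]


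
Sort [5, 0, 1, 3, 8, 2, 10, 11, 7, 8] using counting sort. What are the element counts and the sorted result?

Count array: [1, 1, 1, 1, 0, 1, 0, 1, 2, 0, 1, 1]
(count[i] = number of elements equal to i)
Cumulative count: [1, 2, 3, 4, 4, 5, 5, 6, 8, 8, 9, 10]
Sorted: [0, 1, 2, 3, 5, 7, 8, 8, 10, 11]


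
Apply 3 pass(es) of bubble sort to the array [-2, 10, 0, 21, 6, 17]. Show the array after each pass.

After pass 1: [-2, 0, 10, 6, 17, 21] (3 swaps)
After pass 2: [-2, 0, 6, 10, 17, 21] (1 swaps)
After pass 3: [-2, 0, 6, 10, 17, 21] (0 swaps)
Total swaps: 4


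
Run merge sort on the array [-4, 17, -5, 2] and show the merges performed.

Divide and conquer:
  Merge [-4] + [17] -> [-4, 17]
  Merge [-5] + [2] -> [-5, 2]
  Merge [-4, 17] + [-5, 2] -> [-5, -4, 2, 17]


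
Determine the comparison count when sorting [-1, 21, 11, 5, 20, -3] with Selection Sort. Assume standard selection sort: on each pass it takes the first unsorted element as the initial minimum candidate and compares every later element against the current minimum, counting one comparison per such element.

Pass 1: scan indices 1..5 for the minimum = 5 comparison(s); min is -3, place at index 0 -> [-3, 21, 11, 5, 20, -1]
Pass 2: scan indices 2..5 for the minimum = 4 comparison(s); min is -1, place at index 1 -> [-3, -1, 11, 5, 20, 21]
Pass 3: scan indices 3..5 for the minimum = 3 comparison(s); min is 5, place at index 2 -> [-3, -1, 5, 11, 20, 21]
Pass 4: scan indices 4..5 for the minimum = 2 comparison(s); min is 11, place at index 3 -> [-3, -1, 5, 11, 20, 21]
Pass 5: scan indices 5..5 for the minimum = 1 comparison(s); min is 20, place at index 4 -> [-3, -1, 5, 11, 20, 21]
Selection sort always scans the whole unsorted suffix, so the count is (n-1) + (n-2) + ... + 1 = n(n-1)/2 = 6*5/2 = 15 regardless of the input order.
Total comparisons: 5 + 4 + 3 + 2 + 1 = 15


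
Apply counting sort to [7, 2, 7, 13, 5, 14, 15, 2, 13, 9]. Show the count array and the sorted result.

Count array: [0, 0, 2, 0, 0, 1, 0, 2, 0, 1, 0, 0, 0, 2, 1, 1]
(count[i] = number of elements equal to i)
Cumulative count: [0, 0, 2, 2, 2, 3, 3, 5, 5, 6, 6, 6, 6, 8, 9, 10]
Sorted: [2, 2, 5, 7, 7, 9, 13, 13, 14, 15]


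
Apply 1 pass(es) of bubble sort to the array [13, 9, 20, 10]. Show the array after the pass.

After pass 1: [9, 13, 10, 20] (2 swaps)
Total swaps: 2


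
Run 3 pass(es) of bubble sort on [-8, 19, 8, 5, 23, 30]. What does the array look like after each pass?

After pass 1: [-8, 8, 5, 19, 23, 30] (2 swaps)
After pass 2: [-8, 5, 8, 19, 23, 30] (1 swaps)
After pass 3: [-8, 5, 8, 19, 23, 30] (0 swaps)
Total swaps: 3


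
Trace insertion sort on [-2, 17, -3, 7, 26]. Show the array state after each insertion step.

First element -2 is already 'sorted'
Insert 17: shifted 0 elements -> [-2, 17, -3, 7, 26]
Insert -3: shifted 2 elements -> [-3, -2, 17, 7, 26]
Insert 7: shifted 1 elements -> [-3, -2, 7, 17, 26]
Insert 26: shifted 0 elements -> [-3, -2, 7, 17, 26]


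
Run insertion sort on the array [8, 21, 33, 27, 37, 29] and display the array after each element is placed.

First element 8 is already 'sorted'
Insert 21: shifted 0 elements -> [8, 21, 33, 27, 37, 29]
Insert 33: shifted 0 elements -> [8, 21, 33, 27, 37, 29]
Insert 27: shifted 1 elements -> [8, 21, 27, 33, 37, 29]
Insert 37: shifted 0 elements -> [8, 21, 27, 33, 37, 29]
Insert 29: shifted 2 elements -> [8, 21, 27, 29, 33, 37]


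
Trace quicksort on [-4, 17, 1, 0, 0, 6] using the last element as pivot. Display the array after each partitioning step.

Partition 1: pivot=6 at index 4 -> [-4, 1, 0, 0, 6, 17]
Partition 2: pivot=0 at index 2 -> [-4, 0, 0, 1, 6, 17]
Partition 3: pivot=0 at index 1 -> [-4, 0, 0, 1, 6, 17]


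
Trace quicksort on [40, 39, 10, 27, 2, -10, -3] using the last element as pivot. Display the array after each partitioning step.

Partition 1: pivot=-3 at index 1 -> [-10, -3, 10, 27, 2, 40, 39]
Partition 2: pivot=39 at index 5 -> [-10, -3, 10, 27, 2, 39, 40]
Partition 3: pivot=2 at index 2 -> [-10, -3, 2, 27, 10, 39, 40]
Partition 4: pivot=10 at index 3 -> [-10, -3, 2, 10, 27, 39, 40]


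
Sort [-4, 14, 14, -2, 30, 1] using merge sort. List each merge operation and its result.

Divide and conquer:
  Merge [14] + [14] -> [14, 14]
  Merge [-4] + [14, 14] -> [-4, 14, 14]
  Merge [30] + [1] -> [1, 30]
  Merge [-2] + [1, 30] -> [-2, 1, 30]
  Merge [-4, 14, 14] + [-2, 1, 30] -> [-4, -2, 1, 14, 14, 30]


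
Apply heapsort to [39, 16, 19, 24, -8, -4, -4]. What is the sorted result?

Build heap: [39, 24, 19, 16, -8, -4, -4]
Extract 39: [24, 16, 19, -4, -8, -4, 39]
Extract 24: [19, 16, -4, -4, -8, 24, 39]
Extract 19: [16, -4, -4, -8, 19, 24, 39]
Extract 16: [-4, -8, -4, 16, 19, 24, 39]
Extract -4: [-4, -8, -4, 16, 19, 24, 39]
Extract -4: [-8, -4, -4, 16, 19, 24, 39]


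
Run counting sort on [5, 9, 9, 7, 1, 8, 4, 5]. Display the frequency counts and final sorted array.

Count array: [0, 1, 0, 0, 1, 2, 0, 1, 1, 2]
(count[i] = number of elements equal to i)
Cumulative count: [0, 1, 1, 1, 2, 4, 4, 5, 6, 8]
Sorted: [1, 4, 5, 5, 7, 8, 9, 9]


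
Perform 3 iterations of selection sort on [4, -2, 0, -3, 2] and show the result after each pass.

Pass 1: Select minimum -3 at index 3, swap -> [-3, -2, 0, 4, 2]
Pass 2: Select minimum -2 at index 1, swap -> [-3, -2, 0, 4, 2]
Pass 3: Select minimum 0 at index 2, swap -> [-3, -2, 0, 4, 2]


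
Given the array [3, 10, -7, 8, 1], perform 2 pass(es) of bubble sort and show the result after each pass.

After pass 1: [3, -7, 8, 1, 10] (3 swaps)
After pass 2: [-7, 3, 1, 8, 10] (2 swaps)
Total swaps: 5


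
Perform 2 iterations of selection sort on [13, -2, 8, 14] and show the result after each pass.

Pass 1: Select minimum -2 at index 1, swap -> [-2, 13, 8, 14]
Pass 2: Select minimum 8 at index 2, swap -> [-2, 8, 13, 14]


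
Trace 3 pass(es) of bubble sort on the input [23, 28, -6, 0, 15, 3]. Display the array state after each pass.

After pass 1: [23, -6, 0, 15, 3, 28] (4 swaps)
After pass 2: [-6, 0, 15, 3, 23, 28] (4 swaps)
After pass 3: [-6, 0, 3, 15, 23, 28] (1 swaps)
Total swaps: 9


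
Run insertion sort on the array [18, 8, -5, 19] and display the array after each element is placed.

First element 18 is already 'sorted'
Insert 8: shifted 1 elements -> [8, 18, -5, 19]
Insert -5: shifted 2 elements -> [-5, 8, 18, 19]
Insert 19: shifted 0 elements -> [-5, 8, 18, 19]


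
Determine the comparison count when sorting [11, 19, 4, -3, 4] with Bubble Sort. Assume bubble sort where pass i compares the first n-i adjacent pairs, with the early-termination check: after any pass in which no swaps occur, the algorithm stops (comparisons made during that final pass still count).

Pass 1: compare adjacent pairs (0,1)..(3,4) = 4 comparison(s), 3 swap(s) -> [11, 4, -3, 4, 19]
Pass 2: compare adjacent pairs (0,1)..(2,3) = 3 comparison(s), 3 swap(s) -> [4, -3, 4, 11, 19]
Pass 3: compare adjacent pairs (0,1)..(1,2) = 2 comparison(s), 1 swap(s) -> [-3, 4, 4, 11, 19]
Pass 4: compare adjacent pairs (0,1)..(0,1) = 1 comparison(s), 0 swap(s) -> [-3, 4, 4, 11, 19]
No swaps in this pass, so bubble sort stops here.
Total comparisons: 4 + 3 + 2 + 1 = 10


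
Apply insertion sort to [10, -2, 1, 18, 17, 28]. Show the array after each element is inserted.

First element 10 is already 'sorted'
Insert -2: shifted 1 elements -> [-2, 10, 1, 18, 17, 28]
Insert 1: shifted 1 elements -> [-2, 1, 10, 18, 17, 28]
Insert 18: shifted 0 elements -> [-2, 1, 10, 18, 17, 28]
Insert 17: shifted 1 elements -> [-2, 1, 10, 17, 18, 28]
Insert 28: shifted 0 elements -> [-2, 1, 10, 17, 18, 28]


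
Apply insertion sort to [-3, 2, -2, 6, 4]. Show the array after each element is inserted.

First element -3 is already 'sorted'
Insert 2: shifted 0 elements -> [-3, 2, -2, 6, 4]
Insert -2: shifted 1 elements -> [-3, -2, 2, 6, 4]
Insert 6: shifted 0 elements -> [-3, -2, 2, 6, 4]
Insert 4: shifted 1 elements -> [-3, -2, 2, 4, 6]


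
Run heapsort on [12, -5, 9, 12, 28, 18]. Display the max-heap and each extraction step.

Build heap: [28, 12, 18, 12, -5, 9]
Extract 28: [18, 12, 9, 12, -5, 28]
Extract 18: [12, 12, 9, -5, 18, 28]
Extract 12: [12, -5, 9, 12, 18, 28]
Extract 12: [9, -5, 12, 12, 18, 28]
Extract 9: [-5, 9, 12, 12, 18, 28]


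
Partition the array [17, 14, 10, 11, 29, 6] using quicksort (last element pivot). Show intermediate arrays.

Partition 1: pivot=6 at index 0 -> [6, 14, 10, 11, 29, 17]
Partition 2: pivot=17 at index 4 -> [6, 14, 10, 11, 17, 29]
Partition 3: pivot=11 at index 2 -> [6, 10, 11, 14, 17, 29]


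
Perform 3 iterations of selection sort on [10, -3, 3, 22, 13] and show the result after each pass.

Pass 1: Select minimum -3 at index 1, swap -> [-3, 10, 3, 22, 13]
Pass 2: Select minimum 3 at index 2, swap -> [-3, 3, 10, 22, 13]
Pass 3: Select minimum 10 at index 2, swap -> [-3, 3, 10, 22, 13]


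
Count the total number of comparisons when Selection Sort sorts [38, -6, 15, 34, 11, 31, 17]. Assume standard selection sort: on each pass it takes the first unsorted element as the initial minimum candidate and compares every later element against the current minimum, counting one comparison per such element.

Pass 1: scan indices 1..6 for the minimum = 6 comparison(s); min is -6, place at index 0 -> [-6, 38, 15, 34, 11, 31, 17]
Pass 2: scan indices 2..6 for the minimum = 5 comparison(s); min is 11, place at index 1 -> [-6, 11, 15, 34, 38, 31, 17]
Pass 3: scan indices 3..6 for the minimum = 4 comparison(s); min is 15, place at index 2 -> [-6, 11, 15, 34, 38, 31, 17]
Pass 4: scan indices 4..6 for the minimum = 3 comparison(s); min is 17, place at index 3 -> [-6, 11, 15, 17, 38, 31, 34]
Pass 5: scan indices 5..6 for the minimum = 2 comparison(s); min is 31, place at index 4 -> [-6, 11, 15, 17, 31, 38, 34]
Pass 6: scan indices 6..6 for the minimum = 1 comparison(s); min is 34, place at index 5 -> [-6, 11, 15, 17, 31, 34, 38]
Selection sort always scans the whole unsorted suffix, so the count is (n-1) + (n-2) + ... + 1 = n(n-1)/2 = 7*6/2 = 21 regardless of the input order.
Total comparisons: 6 + 5 + 4 + 3 + 2 + 1 = 21


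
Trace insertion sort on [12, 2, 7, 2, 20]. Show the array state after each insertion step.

First element 12 is already 'sorted'
Insert 2: shifted 1 elements -> [2, 12, 7, 2, 20]
Insert 7: shifted 1 elements -> [2, 7, 12, 2, 20]
Insert 2: shifted 2 elements -> [2, 2, 7, 12, 20]
Insert 20: shifted 0 elements -> [2, 2, 7, 12, 20]


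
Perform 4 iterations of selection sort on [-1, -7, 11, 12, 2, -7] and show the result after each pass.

Pass 1: Select minimum -7 at index 1, swap -> [-7, -1, 11, 12, 2, -7]
Pass 2: Select minimum -7 at index 5, swap -> [-7, -7, 11, 12, 2, -1]
Pass 3: Select minimum -1 at index 5, swap -> [-7, -7, -1, 12, 2, 11]
Pass 4: Select minimum 2 at index 4, swap -> [-7, -7, -1, 2, 12, 11]


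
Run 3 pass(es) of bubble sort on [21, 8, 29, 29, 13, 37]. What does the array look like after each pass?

After pass 1: [8, 21, 29, 13, 29, 37] (2 swaps)
After pass 2: [8, 21, 13, 29, 29, 37] (1 swaps)
After pass 3: [8, 13, 21, 29, 29, 37] (1 swaps)
Total swaps: 4


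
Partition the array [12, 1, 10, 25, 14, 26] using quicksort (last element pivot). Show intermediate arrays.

Partition 1: pivot=26 at index 5 -> [12, 1, 10, 25, 14, 26]
Partition 2: pivot=14 at index 3 -> [12, 1, 10, 14, 25, 26]
Partition 3: pivot=10 at index 1 -> [1, 10, 12, 14, 25, 26]


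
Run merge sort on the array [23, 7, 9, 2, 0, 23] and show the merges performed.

Divide and conquer:
  Merge [7] + [9] -> [7, 9]
  Merge [23] + [7, 9] -> [7, 9, 23]
  Merge [0] + [23] -> [0, 23]
  Merge [2] + [0, 23] -> [0, 2, 23]
  Merge [7, 9, 23] + [0, 2, 23] -> [0, 2, 7, 9, 23, 23]


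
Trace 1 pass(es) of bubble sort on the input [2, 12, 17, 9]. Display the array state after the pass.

After pass 1: [2, 12, 9, 17] (1 swaps)
Total swaps: 1


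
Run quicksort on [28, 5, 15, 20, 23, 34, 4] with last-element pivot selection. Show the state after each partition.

Partition 1: pivot=4 at index 0 -> [4, 5, 15, 20, 23, 34, 28]
Partition 2: pivot=28 at index 5 -> [4, 5, 15, 20, 23, 28, 34]
Partition 3: pivot=23 at index 4 -> [4, 5, 15, 20, 23, 28, 34]
Partition 4: pivot=20 at index 3 -> [4, 5, 15, 20, 23, 28, 34]
Partition 5: pivot=15 at index 2 -> [4, 5, 15, 20, 23, 28, 34]


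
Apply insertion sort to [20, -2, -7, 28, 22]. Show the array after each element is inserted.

First element 20 is already 'sorted'
Insert -2: shifted 1 elements -> [-2, 20, -7, 28, 22]
Insert -7: shifted 2 elements -> [-7, -2, 20, 28, 22]
Insert 28: shifted 0 elements -> [-7, -2, 20, 28, 22]
Insert 22: shifted 1 elements -> [-7, -2, 20, 22, 28]


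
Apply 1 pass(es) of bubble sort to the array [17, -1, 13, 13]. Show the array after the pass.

After pass 1: [-1, 13, 13, 17] (3 swaps)
Total swaps: 3


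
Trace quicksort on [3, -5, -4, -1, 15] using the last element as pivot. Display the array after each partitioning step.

Partition 1: pivot=15 at index 4 -> [3, -5, -4, -1, 15]
Partition 2: pivot=-1 at index 2 -> [-5, -4, -1, 3, 15]
Partition 3: pivot=-4 at index 1 -> [-5, -4, -1, 3, 15]


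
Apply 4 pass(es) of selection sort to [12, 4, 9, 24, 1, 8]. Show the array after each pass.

Pass 1: Select minimum 1 at index 4, swap -> [1, 4, 9, 24, 12, 8]
Pass 2: Select minimum 4 at index 1, swap -> [1, 4, 9, 24, 12, 8]
Pass 3: Select minimum 8 at index 5, swap -> [1, 4, 8, 24, 12, 9]
Pass 4: Select minimum 9 at index 5, swap -> [1, 4, 8, 9, 12, 24]


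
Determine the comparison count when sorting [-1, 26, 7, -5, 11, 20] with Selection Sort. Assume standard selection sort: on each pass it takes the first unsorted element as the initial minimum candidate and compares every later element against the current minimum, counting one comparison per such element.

Pass 1: scan indices 1..5 for the minimum = 5 comparison(s); min is -5, place at index 0 -> [-5, 26, 7, -1, 11, 20]
Pass 2: scan indices 2..5 for the minimum = 4 comparison(s); min is -1, place at index 1 -> [-5, -1, 7, 26, 11, 20]
Pass 3: scan indices 3..5 for the minimum = 3 comparison(s); min is 7, place at index 2 -> [-5, -1, 7, 26, 11, 20]
Pass 4: scan indices 4..5 for the minimum = 2 comparison(s); min is 11, place at index 3 -> [-5, -1, 7, 11, 26, 20]
Pass 5: scan indices 5..5 for the minimum = 1 comparison(s); min is 20, place at index 4 -> [-5, -1, 7, 11, 20, 26]
Selection sort always scans the whole unsorted suffix, so the count is (n-1) + (n-2) + ... + 1 = n(n-1)/2 = 6*5/2 = 15 regardless of the input order.
Total comparisons: 5 + 4 + 3 + 2 + 1 = 15


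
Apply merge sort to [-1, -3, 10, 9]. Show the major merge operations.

Divide and conquer:
  Merge [-1] + [-3] -> [-3, -1]
  Merge [10] + [9] -> [9, 10]
  Merge [-3, -1] + [9, 10] -> [-3, -1, 9, 10]


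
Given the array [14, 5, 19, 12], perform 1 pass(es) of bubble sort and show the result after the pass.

After pass 1: [5, 14, 12, 19] (2 swaps)
Total swaps: 2


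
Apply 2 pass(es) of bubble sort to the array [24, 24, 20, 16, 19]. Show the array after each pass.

After pass 1: [24, 20, 16, 19, 24] (3 swaps)
After pass 2: [20, 16, 19, 24, 24] (3 swaps)
Total swaps: 6


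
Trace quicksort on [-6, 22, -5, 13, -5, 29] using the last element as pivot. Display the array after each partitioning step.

Partition 1: pivot=29 at index 5 -> [-6, 22, -5, 13, -5, 29]
Partition 2: pivot=-5 at index 2 -> [-6, -5, -5, 13, 22, 29]
Partition 3: pivot=-5 at index 1 -> [-6, -5, -5, 13, 22, 29]
Partition 4: pivot=22 at index 4 -> [-6, -5, -5, 13, 22, 29]


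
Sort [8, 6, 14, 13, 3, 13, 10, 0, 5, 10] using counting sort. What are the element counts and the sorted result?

Count array: [1, 0, 0, 1, 0, 1, 1, 0, 1, 0, 2, 0, 0, 2, 1]
(count[i] = number of elements equal to i)
Cumulative count: [1, 1, 1, 2, 2, 3, 4, 4, 5, 5, 7, 7, 7, 9, 10]
Sorted: [0, 3, 5, 6, 8, 10, 10, 13, 13, 14]


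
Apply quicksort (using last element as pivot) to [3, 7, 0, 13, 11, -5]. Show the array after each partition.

Partition 1: pivot=-5 at index 0 -> [-5, 7, 0, 13, 11, 3]
Partition 2: pivot=3 at index 2 -> [-5, 0, 3, 13, 11, 7]
Partition 3: pivot=7 at index 3 -> [-5, 0, 3, 7, 11, 13]
Partition 4: pivot=13 at index 5 -> [-5, 0, 3, 7, 11, 13]


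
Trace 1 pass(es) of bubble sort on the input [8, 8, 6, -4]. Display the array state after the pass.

After pass 1: [8, 6, -4, 8] (2 swaps)
Total swaps: 2


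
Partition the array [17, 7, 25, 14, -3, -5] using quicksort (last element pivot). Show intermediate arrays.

Partition 1: pivot=-5 at index 0 -> [-5, 7, 25, 14, -3, 17]
Partition 2: pivot=17 at index 4 -> [-5, 7, 14, -3, 17, 25]
Partition 3: pivot=-3 at index 1 -> [-5, -3, 14, 7, 17, 25]
Partition 4: pivot=7 at index 2 -> [-5, -3, 7, 14, 17, 25]


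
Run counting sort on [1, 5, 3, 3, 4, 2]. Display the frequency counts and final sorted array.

Count array: [0, 1, 1, 2, 1, 1]
(count[i] = number of elements equal to i)
Cumulative count: [0, 1, 2, 4, 5, 6]
Sorted: [1, 2, 3, 3, 4, 5]


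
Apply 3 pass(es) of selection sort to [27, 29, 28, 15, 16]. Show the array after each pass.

Pass 1: Select minimum 15 at index 3, swap -> [15, 29, 28, 27, 16]
Pass 2: Select minimum 16 at index 4, swap -> [15, 16, 28, 27, 29]
Pass 3: Select minimum 27 at index 3, swap -> [15, 16, 27, 28, 29]


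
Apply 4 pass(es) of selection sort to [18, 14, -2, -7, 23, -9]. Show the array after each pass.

Pass 1: Select minimum -9 at index 5, swap -> [-9, 14, -2, -7, 23, 18]
Pass 2: Select minimum -7 at index 3, swap -> [-9, -7, -2, 14, 23, 18]
Pass 3: Select minimum -2 at index 2, swap -> [-9, -7, -2, 14, 23, 18]
Pass 4: Select minimum 14 at index 3, swap -> [-9, -7, -2, 14, 23, 18]


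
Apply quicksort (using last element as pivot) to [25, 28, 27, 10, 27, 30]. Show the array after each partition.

Partition 1: pivot=30 at index 5 -> [25, 28, 27, 10, 27, 30]
Partition 2: pivot=27 at index 3 -> [25, 27, 10, 27, 28, 30]
Partition 3: pivot=10 at index 0 -> [10, 27, 25, 27, 28, 30]
Partition 4: pivot=25 at index 1 -> [10, 25, 27, 27, 28, 30]


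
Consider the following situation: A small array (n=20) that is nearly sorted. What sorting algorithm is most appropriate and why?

Best choice: Insertion sort
Reason: Insertion sort is O(n) for nearly sorted arrays and has low overhead


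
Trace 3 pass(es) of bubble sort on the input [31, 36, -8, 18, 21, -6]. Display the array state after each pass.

After pass 1: [31, -8, 18, 21, -6, 36] (4 swaps)
After pass 2: [-8, 18, 21, -6, 31, 36] (4 swaps)
After pass 3: [-8, 18, -6, 21, 31, 36] (1 swaps)
Total swaps: 9


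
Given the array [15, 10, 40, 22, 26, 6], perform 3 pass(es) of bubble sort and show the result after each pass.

After pass 1: [10, 15, 22, 26, 6, 40] (4 swaps)
After pass 2: [10, 15, 22, 6, 26, 40] (1 swaps)
After pass 3: [10, 15, 6, 22, 26, 40] (1 swaps)
Total swaps: 6


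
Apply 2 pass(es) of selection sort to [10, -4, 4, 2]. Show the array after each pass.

Pass 1: Select minimum -4 at index 1, swap -> [-4, 10, 4, 2]
Pass 2: Select minimum 2 at index 3, swap -> [-4, 2, 4, 10]


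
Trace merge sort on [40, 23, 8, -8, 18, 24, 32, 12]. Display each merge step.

Divide and conquer:
  Merge [40] + [23] -> [23, 40]
  Merge [8] + [-8] -> [-8, 8]
  Merge [23, 40] + [-8, 8] -> [-8, 8, 23, 40]
  Merge [18] + [24] -> [18, 24]
  Merge [32] + [12] -> [12, 32]
  Merge [18, 24] + [12, 32] -> [12, 18, 24, 32]
  Merge [-8, 8, 23, 40] + [12, 18, 24, 32] -> [-8, 8, 12, 18, 23, 24, 32, 40]


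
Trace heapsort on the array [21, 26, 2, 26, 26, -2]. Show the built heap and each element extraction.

Build heap: [26, 26, 2, 21, 26, -2]
Extract 26: [26, 26, 2, 21, -2, 26]
Extract 26: [26, 21, 2, -2, 26, 26]
Extract 26: [21, -2, 2, 26, 26, 26]
Extract 21: [2, -2, 21, 26, 26, 26]
Extract 2: [-2, 2, 21, 26, 26, 26]


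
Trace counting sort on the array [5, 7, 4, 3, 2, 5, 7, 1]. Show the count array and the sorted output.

Count array: [0, 1, 1, 1, 1, 2, 0, 2]
(count[i] = number of elements equal to i)
Cumulative count: [0, 1, 2, 3, 4, 6, 6, 8]
Sorted: [1, 2, 3, 4, 5, 5, 7, 7]


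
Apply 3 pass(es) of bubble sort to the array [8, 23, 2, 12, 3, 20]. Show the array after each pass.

After pass 1: [8, 2, 12, 3, 20, 23] (4 swaps)
After pass 2: [2, 8, 3, 12, 20, 23] (2 swaps)
After pass 3: [2, 3, 8, 12, 20, 23] (1 swaps)
Total swaps: 7


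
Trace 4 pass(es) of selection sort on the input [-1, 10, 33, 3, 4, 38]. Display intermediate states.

Pass 1: Select minimum -1 at index 0, swap -> [-1, 10, 33, 3, 4, 38]
Pass 2: Select minimum 3 at index 3, swap -> [-1, 3, 33, 10, 4, 38]
Pass 3: Select minimum 4 at index 4, swap -> [-1, 3, 4, 10, 33, 38]
Pass 4: Select minimum 10 at index 3, swap -> [-1, 3, 4, 10, 33, 38]


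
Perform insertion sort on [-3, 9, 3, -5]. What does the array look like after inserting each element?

First element -3 is already 'sorted'
Insert 9: shifted 0 elements -> [-3, 9, 3, -5]
Insert 3: shifted 1 elements -> [-3, 3, 9, -5]
Insert -5: shifted 3 elements -> [-5, -3, 3, 9]


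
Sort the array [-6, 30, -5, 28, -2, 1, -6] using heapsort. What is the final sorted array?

Build heap: [30, 28, 1, -6, -2, -5, -6]
Extract 30: [28, -2, 1, -6, -6, -5, 30]
Extract 28: [1, -2, -5, -6, -6, 28, 30]
Extract 1: [-2, -6, -5, -6, 1, 28, 30]
Extract -2: [-5, -6, -6, -2, 1, 28, 30]
Extract -5: [-6, -6, -5, -2, 1, 28, 30]
Extract -6: [-6, -6, -5, -2, 1, 28, 30]


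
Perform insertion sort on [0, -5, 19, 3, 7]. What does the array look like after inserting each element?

First element 0 is already 'sorted'
Insert -5: shifted 1 elements -> [-5, 0, 19, 3, 7]
Insert 19: shifted 0 elements -> [-5, 0, 19, 3, 7]
Insert 3: shifted 1 elements -> [-5, 0, 3, 19, 7]
Insert 7: shifted 1 elements -> [-5, 0, 3, 7, 19]


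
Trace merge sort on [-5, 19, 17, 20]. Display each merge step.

Divide and conquer:
  Merge [-5] + [19] -> [-5, 19]
  Merge [17] + [20] -> [17, 20]
  Merge [-5, 19] + [17, 20] -> [-5, 17, 19, 20]


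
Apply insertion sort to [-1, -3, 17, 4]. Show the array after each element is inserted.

First element -1 is already 'sorted'
Insert -3: shifted 1 elements -> [-3, -1, 17, 4]
Insert 17: shifted 0 elements -> [-3, -1, 17, 4]
Insert 4: shifted 1 elements -> [-3, -1, 4, 17]


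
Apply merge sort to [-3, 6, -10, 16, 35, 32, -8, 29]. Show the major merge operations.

Divide and conquer:
  Merge [-3] + [6] -> [-3, 6]
  Merge [-10] + [16] -> [-10, 16]
  Merge [-3, 6] + [-10, 16] -> [-10, -3, 6, 16]
  Merge [35] + [32] -> [32, 35]
  Merge [-8] + [29] -> [-8, 29]
  Merge [32, 35] + [-8, 29] -> [-8, 29, 32, 35]
  Merge [-10, -3, 6, 16] + [-8, 29, 32, 35] -> [-10, -8, -3, 6, 16, 29, 32, 35]
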